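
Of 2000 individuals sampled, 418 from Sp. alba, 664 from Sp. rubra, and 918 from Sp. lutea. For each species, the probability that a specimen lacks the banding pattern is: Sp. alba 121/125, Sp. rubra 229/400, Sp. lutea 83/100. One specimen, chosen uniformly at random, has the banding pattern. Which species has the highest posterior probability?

Taking complements, P(banded | each) = Sp. alba 0.032, Sp. rubra 0.4275, Sp. lutea 0.17.
Unnormalized posteriors (prior × likelihood):
  Sp. alba: 0.209 × 0.032 = 0.006688
  Sp. rubra: 0.332 × 0.4275 = 0.14193
  Sp. lutea: 0.459 × 0.17 = 0.07803
Sum = 0.226648.
Largest term belongs to Sp. rubra, so Sp. rubra is most probable.

Sp. rubra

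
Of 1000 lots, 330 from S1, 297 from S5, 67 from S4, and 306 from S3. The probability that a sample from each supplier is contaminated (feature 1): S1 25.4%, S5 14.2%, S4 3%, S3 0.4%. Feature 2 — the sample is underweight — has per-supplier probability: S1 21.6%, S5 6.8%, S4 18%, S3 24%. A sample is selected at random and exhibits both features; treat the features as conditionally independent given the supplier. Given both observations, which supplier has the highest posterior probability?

Compute prior × likelihood for every hypothesis:
  S1: 0.33 × 0.254 × 0.216 = 0.01810512
  S5: 0.297 × 0.142 × 0.068 = 0.002867832
  S4: 0.067 × 0.03 × 0.18 = 0.0003618
  S3: 0.306 × 0.004 × 0.24 = 0.00029376
Total = 0.021628512.
Largest term belongs to S1, so S1 is most probable.

S1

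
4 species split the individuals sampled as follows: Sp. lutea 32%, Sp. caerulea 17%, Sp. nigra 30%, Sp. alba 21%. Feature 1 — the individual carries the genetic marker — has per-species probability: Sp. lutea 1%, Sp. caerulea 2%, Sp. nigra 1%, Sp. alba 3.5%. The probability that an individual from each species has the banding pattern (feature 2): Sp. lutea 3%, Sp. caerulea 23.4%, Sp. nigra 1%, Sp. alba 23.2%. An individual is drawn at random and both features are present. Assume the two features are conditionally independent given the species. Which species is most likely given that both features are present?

Sp. alba

Prior × likelihood for each hypothesis:
  Sp. lutea: 0.32 × 0.01 × 0.03 = 0.000096
  Sp. caerulea: 0.17 × 0.02 × 0.234 = 0.0007956
  Sp. nigra: 0.3 × 0.01 × 0.01 = 0.00003
  Sp. alba: 0.21 × 0.035 × 0.232 = 0.0017052
Total = 0.0026268.
Largest term belongs to Sp. alba, so Sp. alba is most probable.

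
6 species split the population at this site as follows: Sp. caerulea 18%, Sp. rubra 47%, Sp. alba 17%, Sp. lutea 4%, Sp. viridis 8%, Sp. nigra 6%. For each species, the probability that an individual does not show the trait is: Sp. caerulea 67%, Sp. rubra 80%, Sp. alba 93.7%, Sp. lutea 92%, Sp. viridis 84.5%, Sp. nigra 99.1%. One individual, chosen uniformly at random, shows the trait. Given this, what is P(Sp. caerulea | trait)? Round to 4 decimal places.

0.3295

Taking complements, P(trait | each) = Sp. caerulea 0.33, Sp. rubra 0.2, Sp. alba 0.063, Sp. lutea 0.08, Sp. viridis 0.155, Sp. nigra 0.009.
Unnormalized posteriors (prior × likelihood):
  Sp. caerulea: 0.18 × 0.33 = 0.0594
  Sp. rubra: 0.47 × 0.2 = 0.094
  Sp. alba: 0.17 × 0.063 = 0.01071
  Sp. lutea: 0.04 × 0.08 = 0.0032
  Sp. viridis: 0.08 × 0.155 = 0.0124
  Sp. nigra: 0.06 × 0.009 = 0.00054
Total = 0.18025.
P(Sp. caerulea | evidence) = 0.0594 / 0.18025 ≈ 0.3295.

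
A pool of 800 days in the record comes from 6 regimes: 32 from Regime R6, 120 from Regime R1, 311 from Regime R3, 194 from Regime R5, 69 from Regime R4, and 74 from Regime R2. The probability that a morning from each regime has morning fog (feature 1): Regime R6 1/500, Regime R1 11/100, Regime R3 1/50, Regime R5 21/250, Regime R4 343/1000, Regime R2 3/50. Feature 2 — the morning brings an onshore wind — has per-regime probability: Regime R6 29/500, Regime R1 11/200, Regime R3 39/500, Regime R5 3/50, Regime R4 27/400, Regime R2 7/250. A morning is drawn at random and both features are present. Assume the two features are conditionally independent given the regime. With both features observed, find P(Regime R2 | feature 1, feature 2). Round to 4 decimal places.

0.0318

By Bayes' rule, posterior ∝ prior × likelihood:
  Regime R6: 0.04 × 0.002 × 0.058 = 0.00000464
  Regime R1: 0.15 × 0.11 × 0.055 = 0.0009075
  Regime R3: 0.38875 × 0.02 × 0.078 = 0.00060645
  Regime R5: 0.2425 × 0.084 × 0.06 = 0.0012222
  Regime R4: 0.08625 × 0.343 × 0.0675 = 0.001996903125
  Regime R2: 0.0925 × 0.06 × 0.028 = 0.0001554
Total = 0.004893093125.
P(Regime R2 | evidence) = 0.0001554 / 0.004893093125 ≈ 0.0318.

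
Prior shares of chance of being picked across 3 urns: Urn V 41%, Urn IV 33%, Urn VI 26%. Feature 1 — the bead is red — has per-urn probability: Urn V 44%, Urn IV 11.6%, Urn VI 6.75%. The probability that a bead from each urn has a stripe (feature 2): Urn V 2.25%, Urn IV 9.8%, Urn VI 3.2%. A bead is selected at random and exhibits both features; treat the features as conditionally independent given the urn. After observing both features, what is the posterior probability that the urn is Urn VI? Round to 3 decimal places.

Unnormalized posteriors (prior × likelihood):
  Urn V: 0.41 × 0.44 × 0.0225 = 0.004059
  Urn IV: 0.33 × 0.116 × 0.098 = 0.00375144
  Urn VI: 0.26 × 0.0675 × 0.032 = 0.0005616
Normalizing constant = 0.00837204.
P(Urn VI | evidence) = 0.0005616 / 0.00837204 ≈ 0.067.

0.067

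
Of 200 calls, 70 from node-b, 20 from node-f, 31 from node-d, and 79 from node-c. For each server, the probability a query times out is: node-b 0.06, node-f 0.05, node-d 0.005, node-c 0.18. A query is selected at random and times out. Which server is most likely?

node-c

Prior × likelihood for each hypothesis:
  node-b: 0.35 × 0.06 = 0.021
  node-f: 0.1 × 0.05 = 0.005
  node-d: 0.155 × 0.005 = 0.000775
  node-c: 0.395 × 0.18 = 0.0711
Normalizing constant = 0.097875.
Largest term belongs to node-c, so node-c is most probable.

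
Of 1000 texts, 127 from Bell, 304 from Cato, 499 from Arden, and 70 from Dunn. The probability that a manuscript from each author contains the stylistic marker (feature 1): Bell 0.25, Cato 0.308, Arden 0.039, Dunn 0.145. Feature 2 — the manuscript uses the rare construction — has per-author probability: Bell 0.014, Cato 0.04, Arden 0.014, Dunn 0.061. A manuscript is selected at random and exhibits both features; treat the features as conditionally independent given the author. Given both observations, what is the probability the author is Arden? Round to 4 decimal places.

Compute prior × likelihood for every hypothesis:
  Bell: 0.127 × 0.25 × 0.014 = 0.0004445
  Cato: 0.304 × 0.308 × 0.04 = 0.00374528
  Arden: 0.499 × 0.039 × 0.014 = 0.000272454
  Dunn: 0.07 × 0.145 × 0.061 = 0.00061915
Sum = 0.005081384.
P(Arden | evidence) = 0.000272454 / 0.005081384 ≈ 0.0536.

0.0536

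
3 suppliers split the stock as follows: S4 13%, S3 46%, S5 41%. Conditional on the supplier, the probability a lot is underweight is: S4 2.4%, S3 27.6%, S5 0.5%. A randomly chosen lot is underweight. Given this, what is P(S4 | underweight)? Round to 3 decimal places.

By Bayes' rule, posterior ∝ prior × likelihood:
  S4: 0.13 × 0.024 = 0.00312
  S3: 0.46 × 0.276 = 0.12696
  S5: 0.41 × 0.005 = 0.00205
Total = 0.13213.
P(S4 | evidence) = 0.00312 / 0.13213 ≈ 0.024.

0.024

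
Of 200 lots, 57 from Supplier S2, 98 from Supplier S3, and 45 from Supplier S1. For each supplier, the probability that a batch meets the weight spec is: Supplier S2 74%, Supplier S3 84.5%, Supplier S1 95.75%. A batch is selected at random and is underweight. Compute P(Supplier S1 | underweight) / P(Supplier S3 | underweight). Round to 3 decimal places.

0.126

Taking complements, P(underweight | each) = Supplier S2 0.26, Supplier S3 0.155, Supplier S1 0.0425.
Unnormalized posteriors (prior × likelihood):
  Supplier S2: 0.285 × 0.26 = 0.0741
  Supplier S3: 0.49 × 0.155 = 0.07595
  Supplier S1: 0.225 × 0.0425 = 0.0095625
Total = 0.1596125.
The ratio is 0.0095625 / 0.07595 (the normalizer cancels) = 0.126.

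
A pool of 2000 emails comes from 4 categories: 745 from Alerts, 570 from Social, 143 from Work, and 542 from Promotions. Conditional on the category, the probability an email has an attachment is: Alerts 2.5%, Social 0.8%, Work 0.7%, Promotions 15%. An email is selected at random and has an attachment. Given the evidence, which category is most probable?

By Bayes' rule, posterior ∝ prior × likelihood:
  Alerts: 0.3725 × 0.025 = 0.0093125
  Social: 0.285 × 0.008 = 0.00228
  Work: 0.0715 × 0.007 = 0.0005005
  Promotions: 0.271 × 0.15 = 0.04065
Normalizing constant = 0.052743.
Largest term belongs to Promotions, so Promotions is most probable.

Promotions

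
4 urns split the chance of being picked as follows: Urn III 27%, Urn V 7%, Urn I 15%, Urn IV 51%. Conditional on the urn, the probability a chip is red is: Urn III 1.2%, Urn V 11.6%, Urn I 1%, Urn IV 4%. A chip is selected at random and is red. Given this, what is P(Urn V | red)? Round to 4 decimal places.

Compute prior × likelihood for every hypothesis:
  Urn III: 0.27 × 0.012 = 0.00324
  Urn V: 0.07 × 0.116 = 0.00812
  Urn I: 0.15 × 0.01 = 0.0015
  Urn IV: 0.51 × 0.04 = 0.0204
Total = 0.03326.
P(Urn V | evidence) = 0.00812 / 0.03326 ≈ 0.2441.

0.2441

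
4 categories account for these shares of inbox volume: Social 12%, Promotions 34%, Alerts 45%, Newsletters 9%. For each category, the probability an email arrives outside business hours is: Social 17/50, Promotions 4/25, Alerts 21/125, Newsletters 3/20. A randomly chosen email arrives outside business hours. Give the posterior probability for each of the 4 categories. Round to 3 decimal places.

Social 0.221, Promotions 0.295, Alerts 0.410, Newsletters 0.073

Prior × likelihood for each hypothesis:
  Social: 0.12 × 0.34 = 0.0408
  Promotions: 0.34 × 0.16 = 0.0544
  Alerts: 0.45 × 0.168 = 0.0756
  Newsletters: 0.09 × 0.15 = 0.0135
Sum = 0.1843.
P(Social | off-hours) = 0.0408/0.1843 ≈ 0.221
P(Promotions | off-hours) = 0.0544/0.1843 ≈ 0.295
P(Alerts | off-hours) = 0.0756/0.1843 ≈ 0.410
P(Newsletters | off-hours) = 0.0135/0.1843 ≈ 0.073
(Check: 0.221+0.295+0.410+0.073 = 0.999.)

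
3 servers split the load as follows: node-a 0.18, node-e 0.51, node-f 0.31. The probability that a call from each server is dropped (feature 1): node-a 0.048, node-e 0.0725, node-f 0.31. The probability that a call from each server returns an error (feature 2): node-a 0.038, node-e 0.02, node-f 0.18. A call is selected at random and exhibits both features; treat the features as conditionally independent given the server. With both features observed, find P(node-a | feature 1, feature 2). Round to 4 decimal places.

0.0179

Compute prior × likelihood for every hypothesis:
  node-a: 0.18 × 0.048 × 0.038 = 0.00032832
  node-e: 0.51 × 0.0725 × 0.02 = 0.0007395
  node-f: 0.31 × 0.31 × 0.18 = 0.017298
Total = 0.01836582.
P(node-a | evidence) = 0.00032832 / 0.01836582 ≈ 0.0179.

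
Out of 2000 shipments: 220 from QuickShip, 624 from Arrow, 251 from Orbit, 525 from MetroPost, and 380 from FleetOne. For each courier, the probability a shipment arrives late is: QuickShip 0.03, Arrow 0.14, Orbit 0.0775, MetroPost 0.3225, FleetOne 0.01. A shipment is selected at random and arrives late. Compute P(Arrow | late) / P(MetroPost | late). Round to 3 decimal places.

0.516

Compute prior × likelihood for every hypothesis:
  QuickShip: 0.11 × 0.03 = 0.0033
  Arrow: 0.312 × 0.14 = 0.04368
  Orbit: 0.1255 × 0.0775 = 0.00972625
  MetroPost: 0.2625 × 0.3225 = 0.08465625
  FleetOne: 0.19 × 0.01 = 0.0019
Normalizing constant = 0.1432625.
The ratio is 0.04368 / 0.08465625 (the normalizer cancels) = 0.516.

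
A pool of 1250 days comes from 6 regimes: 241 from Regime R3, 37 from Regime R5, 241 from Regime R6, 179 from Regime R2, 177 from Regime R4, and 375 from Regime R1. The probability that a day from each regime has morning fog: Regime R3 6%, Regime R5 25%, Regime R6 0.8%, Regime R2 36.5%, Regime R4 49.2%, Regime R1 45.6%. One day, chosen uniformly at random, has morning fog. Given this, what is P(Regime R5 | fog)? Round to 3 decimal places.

0.026

Prior × likelihood for each hypothesis:
  Regime R3: 0.1928 × 0.06 = 0.011568
  Regime R5: 0.0296 × 0.25 = 0.0074
  Regime R6: 0.1928 × 0.008 = 0.0015424
  Regime R2: 0.1432 × 0.365 = 0.052268
  Regime R4: 0.1416 × 0.492 = 0.0696672
  Regime R1: 0.3 × 0.456 = 0.1368
Sum = 0.2792456.
P(Regime R5 | evidence) = 0.0074 / 0.2792456 ≈ 0.026.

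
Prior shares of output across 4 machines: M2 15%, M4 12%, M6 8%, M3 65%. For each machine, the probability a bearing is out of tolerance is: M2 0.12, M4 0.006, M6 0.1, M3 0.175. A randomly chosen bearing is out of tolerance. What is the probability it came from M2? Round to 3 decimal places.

0.128

Unnormalized posteriors (prior × likelihood):
  M2: 0.15 × 0.12 = 0.018
  M4: 0.12 × 0.006 = 0.00072
  M6: 0.08 × 0.1 = 0.008
  M3: 0.65 × 0.175 = 0.11375
Total = 0.14047.
P(M2 | evidence) = 0.018 / 0.14047 ≈ 0.128.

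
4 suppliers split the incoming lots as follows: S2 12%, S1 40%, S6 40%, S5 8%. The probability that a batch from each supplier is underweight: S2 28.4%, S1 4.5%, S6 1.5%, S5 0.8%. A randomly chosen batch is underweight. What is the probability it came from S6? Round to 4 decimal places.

Unnormalized posteriors (prior × likelihood):
  S2: 0.12 × 0.284 = 0.03408
  S1: 0.4 × 0.045 = 0.018
  S6: 0.4 × 0.015 = 0.006
  S5: 0.08 × 0.008 = 0.00064
Total = 0.05872.
P(S6 | evidence) = 0.006 / 0.05872 ≈ 0.1022.

0.1022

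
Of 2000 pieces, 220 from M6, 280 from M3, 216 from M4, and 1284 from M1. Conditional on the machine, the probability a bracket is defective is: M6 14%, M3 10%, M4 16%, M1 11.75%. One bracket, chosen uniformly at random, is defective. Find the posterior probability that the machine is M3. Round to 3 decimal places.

0.115

By Bayes' rule, posterior ∝ prior × likelihood:
  M6: 0.11 × 0.14 = 0.0154
  M3: 0.14 × 0.1 = 0.014
  M4: 0.108 × 0.16 = 0.01728
  M1: 0.642 × 0.1175 = 0.075435
Sum = 0.122115.
P(M3 | evidence) = 0.014 / 0.122115 ≈ 0.115.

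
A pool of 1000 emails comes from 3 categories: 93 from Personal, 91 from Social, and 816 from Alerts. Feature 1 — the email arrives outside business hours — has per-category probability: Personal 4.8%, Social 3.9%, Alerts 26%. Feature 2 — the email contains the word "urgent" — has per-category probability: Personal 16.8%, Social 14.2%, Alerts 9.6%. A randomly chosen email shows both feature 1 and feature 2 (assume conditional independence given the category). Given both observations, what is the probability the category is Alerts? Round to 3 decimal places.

Unnormalized posteriors (prior × likelihood):
  Personal: 0.093 × 0.048 × 0.168 = 0.000749952
  Social: 0.091 × 0.039 × 0.142 = 0.000503958
  Alerts: 0.816 × 0.26 × 0.096 = 0.02036736
Sum = 0.02162127.
P(Alerts | evidence) = 0.02036736 / 0.02162127 ≈ 0.942.

0.942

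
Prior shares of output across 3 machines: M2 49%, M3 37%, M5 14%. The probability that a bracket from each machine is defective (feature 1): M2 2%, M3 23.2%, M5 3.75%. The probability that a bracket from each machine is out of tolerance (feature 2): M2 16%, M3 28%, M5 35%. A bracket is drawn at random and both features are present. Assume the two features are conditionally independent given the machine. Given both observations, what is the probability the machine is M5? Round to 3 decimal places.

0.067

Unnormalized posteriors (prior × likelihood):
  M2: 0.49 × 0.02 × 0.16 = 0.001568
  M3: 0.37 × 0.232 × 0.28 = 0.0240352
  M5: 0.14 × 0.0375 × 0.35 = 0.0018375
Sum = 0.0274407.
P(M5 | evidence) = 0.0018375 / 0.0274407 ≈ 0.067.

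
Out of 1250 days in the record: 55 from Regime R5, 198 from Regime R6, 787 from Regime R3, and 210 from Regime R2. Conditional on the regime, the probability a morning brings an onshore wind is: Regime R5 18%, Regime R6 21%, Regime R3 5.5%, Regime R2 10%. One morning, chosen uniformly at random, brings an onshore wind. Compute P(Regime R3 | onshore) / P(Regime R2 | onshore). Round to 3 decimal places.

2.061

Unnormalized posteriors (prior × likelihood):
  Regime R5: 0.044 × 0.18 = 0.00792
  Regime R6: 0.1584 × 0.21 = 0.033264
  Regime R3: 0.6296 × 0.055 = 0.034628
  Regime R2: 0.168 × 0.1 = 0.0168
Sum = 0.092612.
The ratio is 0.034628 / 0.0168 (the normalizer cancels) = 2.061.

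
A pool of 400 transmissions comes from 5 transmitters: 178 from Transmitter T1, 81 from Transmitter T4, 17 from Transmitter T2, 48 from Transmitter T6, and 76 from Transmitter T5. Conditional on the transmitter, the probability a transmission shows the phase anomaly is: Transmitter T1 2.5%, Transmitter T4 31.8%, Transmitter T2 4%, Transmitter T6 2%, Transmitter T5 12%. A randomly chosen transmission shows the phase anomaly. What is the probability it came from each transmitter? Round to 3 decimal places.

Compute prior × likelihood for every hypothesis:
  Transmitter T1: 0.445 × 0.025 = 0.011125
  Transmitter T4: 0.2025 × 0.318 = 0.064395
  Transmitter T2: 0.0425 × 0.04 = 0.0017
  Transmitter T6: 0.12 × 0.02 = 0.0024
  Transmitter T5: 0.19 × 0.12 = 0.0228
Normalizing constant = 0.10242.
P(Transmitter T1 | anomaly) = 0.011125/0.10242 ≈ 0.109
P(Transmitter T4 | anomaly) = 0.064395/0.10242 ≈ 0.629
P(Transmitter T2 | anomaly) = 0.0017/0.10242 ≈ 0.017
P(Transmitter T6 | anomaly) = 0.0024/0.10242 ≈ 0.023
P(Transmitter T5 | anomaly) = 0.0228/0.10242 ≈ 0.223
(Check: 0.109+0.629+0.017+0.023+0.223 = 1.001.)

Transmitter T1 0.109, Transmitter T4 0.629, Transmitter T2 0.017, Transmitter T6 0.023, Transmitter T5 0.223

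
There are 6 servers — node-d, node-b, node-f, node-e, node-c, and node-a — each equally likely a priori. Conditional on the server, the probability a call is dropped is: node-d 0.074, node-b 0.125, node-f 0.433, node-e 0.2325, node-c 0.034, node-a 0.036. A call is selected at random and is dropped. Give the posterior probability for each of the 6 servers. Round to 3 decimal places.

Since the prior is uniform, the posterior is proportional to the likelihood:
  node-d: 0.074
  node-b: 0.125
  node-f: 0.433
  node-e: 0.2325
  node-c: 0.034
  node-a: 0.036
Normalizing constant = 0.9345.
P(node-d | dropped) = 0.074/0.9345 ≈ 0.079
P(node-b | dropped) = 0.125/0.9345 ≈ 0.134
P(node-f | dropped) = 0.433/0.9345 ≈ 0.463
P(node-e | dropped) = 0.2325/0.9345 ≈ 0.249
P(node-c | dropped) = 0.034/0.9345 ≈ 0.036
P(node-a | dropped) = 0.036/0.9345 ≈ 0.039
(Check: 0.079+0.134+0.463+0.249+0.036+0.039 = 1.000.)

node-d 0.079, node-b 0.134, node-f 0.463, node-e 0.249, node-c 0.036, node-a 0.039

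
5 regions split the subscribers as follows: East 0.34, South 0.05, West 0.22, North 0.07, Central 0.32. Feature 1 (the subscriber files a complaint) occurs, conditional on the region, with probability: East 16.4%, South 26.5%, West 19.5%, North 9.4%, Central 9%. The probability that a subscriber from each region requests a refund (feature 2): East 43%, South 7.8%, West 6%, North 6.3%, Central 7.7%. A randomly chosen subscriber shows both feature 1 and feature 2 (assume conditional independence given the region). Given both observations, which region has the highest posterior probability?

By Bayes' rule, posterior ∝ prior × likelihood:
  East: 0.34 × 0.164 × 0.43 = 0.0239768
  South: 0.05 × 0.265 × 0.078 = 0.0010335
  West: 0.22 × 0.195 × 0.06 = 0.002574
  North: 0.07 × 0.094 × 0.063 = 0.00041454
  Central: 0.32 × 0.09 × 0.077 = 0.0022176
Sum = 0.03021644.
Largest term belongs to East, so East is most probable.

East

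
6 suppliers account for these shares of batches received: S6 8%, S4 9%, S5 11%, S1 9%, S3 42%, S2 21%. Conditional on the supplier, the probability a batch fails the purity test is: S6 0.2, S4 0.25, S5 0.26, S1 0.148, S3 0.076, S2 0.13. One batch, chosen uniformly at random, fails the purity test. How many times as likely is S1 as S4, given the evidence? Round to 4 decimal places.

Prior × likelihood for each hypothesis:
  S6: 0.08 × 0.2 = 0.016
  S4: 0.09 × 0.25 = 0.0225
  S5: 0.11 × 0.26 = 0.0286
  S1: 0.09 × 0.148 = 0.01332
  S3: 0.42 × 0.076 = 0.03192
  S2: 0.21 × 0.13 = 0.0273
Sum = 0.13964.
The ratio is 0.01332 / 0.0225 (the normalizer cancels) = 0.5920.

0.5920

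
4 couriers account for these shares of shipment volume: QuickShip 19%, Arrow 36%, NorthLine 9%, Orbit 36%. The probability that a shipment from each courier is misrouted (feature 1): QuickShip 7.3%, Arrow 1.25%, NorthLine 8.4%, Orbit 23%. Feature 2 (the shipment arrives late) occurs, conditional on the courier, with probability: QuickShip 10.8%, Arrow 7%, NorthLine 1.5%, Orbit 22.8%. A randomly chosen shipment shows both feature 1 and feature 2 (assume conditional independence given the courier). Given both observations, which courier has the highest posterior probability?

By Bayes' rule, posterior ∝ prior × likelihood:
  QuickShip: 0.19 × 0.073 × 0.108 = 0.00149796
  Arrow: 0.36 × 0.0125 × 0.07 = 0.000315
  NorthLine: 0.09 × 0.084 × 0.015 = 0.0001134
  Orbit: 0.36 × 0.23 × 0.228 = 0.0188784
Sum = 0.02080476.
Largest term belongs to Orbit, so Orbit is most probable.

Orbit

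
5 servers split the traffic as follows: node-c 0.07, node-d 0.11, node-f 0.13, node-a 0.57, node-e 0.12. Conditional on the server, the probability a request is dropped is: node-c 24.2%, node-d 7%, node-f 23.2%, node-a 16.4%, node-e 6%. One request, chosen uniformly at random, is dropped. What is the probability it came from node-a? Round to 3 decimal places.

0.601

Unnormalized posteriors (prior × likelihood):
  node-c: 0.07 × 0.242 = 0.01694
  node-d: 0.11 × 0.07 = 0.0077
  node-f: 0.13 × 0.232 = 0.03016
  node-a: 0.57 × 0.164 = 0.09348
  node-e: 0.12 × 0.06 = 0.0072
Sum = 0.15548.
P(node-a | evidence) = 0.09348 / 0.15548 ≈ 0.601.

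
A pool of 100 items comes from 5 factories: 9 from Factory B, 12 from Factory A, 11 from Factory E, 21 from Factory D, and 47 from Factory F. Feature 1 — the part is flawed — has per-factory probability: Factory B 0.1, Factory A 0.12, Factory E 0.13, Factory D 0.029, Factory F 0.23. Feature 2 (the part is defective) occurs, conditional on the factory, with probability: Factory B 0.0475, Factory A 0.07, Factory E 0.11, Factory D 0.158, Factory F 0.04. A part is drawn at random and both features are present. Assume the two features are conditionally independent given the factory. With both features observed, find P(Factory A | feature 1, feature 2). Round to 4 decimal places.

Unnormalized posteriors (prior × likelihood):
  Factory B: 0.09 × 0.1 × 0.0475 = 0.0004275
  Factory A: 0.12 × 0.12 × 0.07 = 0.001008
  Factory E: 0.11 × 0.13 × 0.11 = 0.001573
  Factory D: 0.21 × 0.029 × 0.158 = 0.00096222
  Factory F: 0.47 × 0.23 × 0.04 = 0.004324
Normalizing constant = 0.00829472.
P(Factory A | evidence) = 0.001008 / 0.00829472 ≈ 0.1215.

0.1215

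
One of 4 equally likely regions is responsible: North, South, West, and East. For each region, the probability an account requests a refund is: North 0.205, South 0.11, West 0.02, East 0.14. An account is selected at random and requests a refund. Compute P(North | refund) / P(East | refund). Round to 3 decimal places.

1.464

Since the prior is uniform, the posterior is proportional to the likelihood:
  North: 0.205
  South: 0.11
  West: 0.02
  East: 0.14
Sum = 0.475.
The ratio is 0.205 / 0.14 (the normalizer cancels) = 1.464.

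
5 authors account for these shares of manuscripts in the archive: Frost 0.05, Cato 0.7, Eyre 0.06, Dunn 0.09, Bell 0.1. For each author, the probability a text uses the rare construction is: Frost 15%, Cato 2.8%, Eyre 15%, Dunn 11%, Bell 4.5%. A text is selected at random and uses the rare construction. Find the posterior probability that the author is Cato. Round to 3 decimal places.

By Bayes' rule, posterior ∝ prior × likelihood:
  Frost: 0.05 × 0.15 = 0.0075
  Cato: 0.7 × 0.028 = 0.0196
  Eyre: 0.06 × 0.15 = 0.009
  Dunn: 0.09 × 0.11 = 0.0099
  Bell: 0.1 × 0.045 = 0.0045
Sum = 0.0505.
P(Cato | evidence) = 0.0196 / 0.0505 ≈ 0.388.

0.388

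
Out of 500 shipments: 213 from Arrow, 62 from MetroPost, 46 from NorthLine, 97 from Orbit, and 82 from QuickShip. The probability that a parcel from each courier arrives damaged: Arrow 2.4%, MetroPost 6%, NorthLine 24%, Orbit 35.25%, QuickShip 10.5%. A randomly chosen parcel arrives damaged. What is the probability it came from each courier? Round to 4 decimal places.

Unnormalized posteriors (prior × likelihood):
  Arrow: 0.426 × 0.024 = 0.010224
  MetroPost: 0.124 × 0.06 = 0.00744
  NorthLine: 0.092 × 0.24 = 0.02208
  Orbit: 0.194 × 0.3525 = 0.068385
  QuickShip: 0.164 × 0.105 = 0.01722
Normalizing constant = 0.125349.
P(Arrow | damaged) = 0.010224/0.125349 ≈ 0.0816
P(MetroPost | damaged) = 0.00744/0.125349 ≈ 0.0594
P(NorthLine | damaged) = 0.02208/0.125349 ≈ 0.1761
P(Orbit | damaged) = 0.068385/0.125349 ≈ 0.5456
P(QuickShip | damaged) = 0.01722/0.125349 ≈ 0.1374

Arrow 0.0816, MetroPost 0.0594, NorthLine 0.1761, Orbit 0.5456, QuickShip 0.1374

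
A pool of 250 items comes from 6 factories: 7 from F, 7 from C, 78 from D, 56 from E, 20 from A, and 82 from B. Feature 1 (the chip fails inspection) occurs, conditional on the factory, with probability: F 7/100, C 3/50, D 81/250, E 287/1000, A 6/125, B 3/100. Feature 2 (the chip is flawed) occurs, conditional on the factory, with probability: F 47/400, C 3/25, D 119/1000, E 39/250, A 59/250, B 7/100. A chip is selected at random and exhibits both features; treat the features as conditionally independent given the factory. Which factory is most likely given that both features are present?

D

Prior × likelihood for each hypothesis:
  F: 0.028 × 0.07 × 0.1175 = 0.0002303
  C: 0.028 × 0.06 × 0.12 = 0.0002016
  D: 0.312 × 0.324 × 0.119 = 0.012029472
  E: 0.224 × 0.287 × 0.156 = 0.010028928
  A: 0.08 × 0.048 × 0.236 = 0.00090624
  B: 0.328 × 0.03 × 0.07 = 0.0006888
Normalizing constant = 0.02408534.
Largest term belongs to D, so D is most probable.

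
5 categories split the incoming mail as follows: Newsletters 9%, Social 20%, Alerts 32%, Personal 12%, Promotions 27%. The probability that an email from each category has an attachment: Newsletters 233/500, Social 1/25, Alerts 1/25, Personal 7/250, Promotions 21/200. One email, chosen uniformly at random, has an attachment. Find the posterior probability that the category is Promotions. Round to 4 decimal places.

0.3002

Compute prior × likelihood for every hypothesis:
  Newsletters: 0.09 × 0.466 = 0.04194
  Social: 0.2 × 0.04 = 0.008
  Alerts: 0.32 × 0.04 = 0.0128
  Personal: 0.12 × 0.028 = 0.00336
  Promotions: 0.27 × 0.105 = 0.02835
Total = 0.09445.
P(Promotions | evidence) = 0.02835 / 0.09445 ≈ 0.3002.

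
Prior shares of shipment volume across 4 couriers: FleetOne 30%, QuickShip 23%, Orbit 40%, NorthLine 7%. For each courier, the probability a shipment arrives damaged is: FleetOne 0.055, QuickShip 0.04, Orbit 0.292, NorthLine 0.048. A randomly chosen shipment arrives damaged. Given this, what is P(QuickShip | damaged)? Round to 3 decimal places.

Prior × likelihood for each hypothesis:
  FleetOne: 0.3 × 0.055 = 0.0165
  QuickShip: 0.23 × 0.04 = 0.0092
  Orbit: 0.4 × 0.292 = 0.1168
  NorthLine: 0.07 × 0.048 = 0.00336
Sum = 0.14586.
P(QuickShip | evidence) = 0.0092 / 0.14586 ≈ 0.063.

0.063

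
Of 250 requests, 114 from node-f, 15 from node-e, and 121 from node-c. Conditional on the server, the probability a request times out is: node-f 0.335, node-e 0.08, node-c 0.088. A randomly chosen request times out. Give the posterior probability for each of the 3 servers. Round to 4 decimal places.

node-f 0.7632, node-e 0.0240, node-c 0.2128

Prior × likelihood for each hypothesis:
  node-f: 0.456 × 0.335 = 0.15276
  node-e: 0.06 × 0.08 = 0.0048
  node-c: 0.484 × 0.088 = 0.042592
Sum = 0.200152.
P(node-f | timeout) = 0.15276/0.200152 ≈ 0.7632
P(node-e | timeout) = 0.0048/0.200152 ≈ 0.0240
P(node-c | timeout) = 0.042592/0.200152 ≈ 0.2128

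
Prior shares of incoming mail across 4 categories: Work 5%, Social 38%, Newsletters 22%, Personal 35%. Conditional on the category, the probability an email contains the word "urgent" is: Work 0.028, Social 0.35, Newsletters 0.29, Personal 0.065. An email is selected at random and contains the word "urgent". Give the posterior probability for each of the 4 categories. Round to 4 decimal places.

Work 0.0063, Social 0.6019, Newsletters 0.2888, Personal 0.1030

By Bayes' rule, posterior ∝ prior × likelihood:
  Work: 0.05 × 0.028 = 0.0014
  Social: 0.38 × 0.35 = 0.133
  Newsletters: 0.22 × 0.29 = 0.0638
  Personal: 0.35 × 0.065 = 0.02275
Normalizing constant = 0.22095.
P(Work | urgent-flag) = 0.0014/0.22095 ≈ 0.0063
P(Social | urgent-flag) = 0.133/0.22095 ≈ 0.6019
P(Newsletters | urgent-flag) = 0.0638/0.22095 ≈ 0.2888
P(Personal | urgent-flag) = 0.02275/0.22095 ≈ 0.1030
(Check: 0.0063+0.6019+0.2888+0.1030 = 1.0000.)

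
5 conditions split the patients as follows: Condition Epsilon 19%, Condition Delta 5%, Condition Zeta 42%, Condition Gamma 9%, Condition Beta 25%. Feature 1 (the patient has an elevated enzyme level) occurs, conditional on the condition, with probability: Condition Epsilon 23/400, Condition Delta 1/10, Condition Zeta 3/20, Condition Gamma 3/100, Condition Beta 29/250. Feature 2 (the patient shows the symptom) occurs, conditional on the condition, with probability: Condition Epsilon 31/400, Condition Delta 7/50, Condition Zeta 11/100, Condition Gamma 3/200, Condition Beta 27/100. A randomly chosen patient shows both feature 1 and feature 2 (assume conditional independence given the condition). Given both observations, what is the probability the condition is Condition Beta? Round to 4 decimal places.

Compute prior × likelihood for every hypothesis:
  Condition Epsilon: 0.19 × 0.0575 × 0.0775 = 0.0008466875
  Condition Delta: 0.05 × 0.1 × 0.14 = 0.0007
  Condition Zeta: 0.42 × 0.15 × 0.11 = 0.00693
  Condition Gamma: 0.09 × 0.03 × 0.015 = 0.0000405
  Condition Beta: 0.25 × 0.116 × 0.27 = 0.00783
Normalizing constant = 0.0163471875.
P(Condition Beta | evidence) = 0.00783 / 0.0163471875 ≈ 0.4790.

0.4790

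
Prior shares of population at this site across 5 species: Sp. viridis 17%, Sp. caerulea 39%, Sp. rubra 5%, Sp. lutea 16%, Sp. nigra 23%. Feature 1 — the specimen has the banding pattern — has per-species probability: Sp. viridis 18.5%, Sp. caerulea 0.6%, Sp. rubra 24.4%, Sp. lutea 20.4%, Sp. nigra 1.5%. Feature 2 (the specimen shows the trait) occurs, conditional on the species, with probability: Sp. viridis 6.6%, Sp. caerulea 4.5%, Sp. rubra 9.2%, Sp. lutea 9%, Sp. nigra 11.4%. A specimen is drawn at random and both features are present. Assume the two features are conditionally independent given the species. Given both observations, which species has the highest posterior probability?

Sp. lutea

Prior × likelihood for each hypothesis:
  Sp. viridis: 0.17 × 0.185 × 0.066 = 0.0020757
  Sp. caerulea: 0.39 × 0.006 × 0.045 = 0.0001053
  Sp. rubra: 0.05 × 0.244 × 0.092 = 0.0011224
  Sp. lutea: 0.16 × 0.204 × 0.09 = 0.0029376
  Sp. nigra: 0.23 × 0.015 × 0.114 = 0.0003933
Sum = 0.0066343.
Largest term belongs to Sp. lutea, so Sp. lutea is most probable.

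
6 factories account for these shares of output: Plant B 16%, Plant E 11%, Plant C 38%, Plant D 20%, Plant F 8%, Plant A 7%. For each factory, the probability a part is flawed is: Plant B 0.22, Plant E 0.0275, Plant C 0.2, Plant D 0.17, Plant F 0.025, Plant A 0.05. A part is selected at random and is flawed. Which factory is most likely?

Unnormalized posteriors (prior × likelihood):
  Plant B: 0.16 × 0.22 = 0.0352
  Plant E: 0.11 × 0.0275 = 0.003025
  Plant C: 0.38 × 0.2 = 0.076
  Plant D: 0.2 × 0.17 = 0.034
  Plant F: 0.08 × 0.025 = 0.002
  Plant A: 0.07 × 0.05 = 0.0035
Normalizing constant = 0.153725.
Largest term belongs to Plant C, so Plant C is most probable.

Plant C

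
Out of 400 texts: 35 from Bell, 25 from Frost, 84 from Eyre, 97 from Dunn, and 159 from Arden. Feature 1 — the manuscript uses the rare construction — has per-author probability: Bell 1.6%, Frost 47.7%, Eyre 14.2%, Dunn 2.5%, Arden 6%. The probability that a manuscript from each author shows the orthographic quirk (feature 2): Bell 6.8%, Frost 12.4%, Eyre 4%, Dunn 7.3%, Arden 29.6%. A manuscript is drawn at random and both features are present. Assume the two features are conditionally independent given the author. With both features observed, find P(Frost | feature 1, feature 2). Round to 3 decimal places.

Prior × likelihood for each hypothesis:
  Bell: 0.0875 × 0.016 × 0.068 = 0.0000952
  Frost: 0.0625 × 0.477 × 0.124 = 0.00369675
  Eyre: 0.21 × 0.142 × 0.04 = 0.0011928
  Dunn: 0.2425 × 0.025 × 0.073 = 0.0004425625
  Arden: 0.3975 × 0.06 × 0.296 = 0.0070596
Sum = 0.0124869125.
P(Frost | evidence) = 0.00369675 / 0.0124869125 ≈ 0.296.

0.296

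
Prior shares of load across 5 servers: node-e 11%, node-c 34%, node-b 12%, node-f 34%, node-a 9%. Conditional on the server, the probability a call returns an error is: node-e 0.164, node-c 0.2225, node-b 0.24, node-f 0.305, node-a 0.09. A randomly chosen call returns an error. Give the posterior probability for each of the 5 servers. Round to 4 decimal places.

Prior × likelihood for each hypothesis:
  node-e: 0.11 × 0.164 = 0.01804
  node-c: 0.34 × 0.2225 = 0.07565
  node-b: 0.12 × 0.24 = 0.0288
  node-f: 0.34 × 0.305 = 0.1037
  node-a: 0.09 × 0.09 = 0.0081
Total = 0.23429.
P(node-e | error) = 0.01804/0.23429 ≈ 0.0770
P(node-c | error) = 0.07565/0.23429 ≈ 0.3229
P(node-b | error) = 0.0288/0.23429 ≈ 0.1229
P(node-f | error) = 0.1037/0.23429 ≈ 0.4426
P(node-a | error) = 0.0081/0.23429 ≈ 0.0346
(Check: 0.0770+0.3229+0.1229+0.4426+0.0346 = 1.0000.)

node-e 0.0770, node-c 0.3229, node-b 0.1229, node-f 0.4426, node-a 0.0346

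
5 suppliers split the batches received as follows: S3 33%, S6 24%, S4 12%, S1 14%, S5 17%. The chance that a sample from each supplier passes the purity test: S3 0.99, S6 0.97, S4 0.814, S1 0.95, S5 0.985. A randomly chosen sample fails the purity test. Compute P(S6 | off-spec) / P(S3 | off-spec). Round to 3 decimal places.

2.182

Taking complements, P(off-spec | each) = S3 0.01, S6 0.03, S4 0.186, S1 0.05, S5 0.015.
Compute prior × likelihood for every hypothesis:
  S3: 0.33 × 0.01 = 0.0033
  S6: 0.24 × 0.03 = 0.0072
  S4: 0.12 × 0.186 = 0.02232
  S1: 0.14 × 0.05 = 0.007
  S5: 0.17 × 0.015 = 0.00255
Total = 0.04237.
The ratio is 0.0072 / 0.0033 (the normalizer cancels) = 2.182.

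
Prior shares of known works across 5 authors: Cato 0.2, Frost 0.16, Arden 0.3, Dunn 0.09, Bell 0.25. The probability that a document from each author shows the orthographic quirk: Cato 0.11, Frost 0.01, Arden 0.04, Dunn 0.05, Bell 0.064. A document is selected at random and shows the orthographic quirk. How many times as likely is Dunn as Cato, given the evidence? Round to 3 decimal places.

By Bayes' rule, posterior ∝ prior × likelihood:
  Cato: 0.2 × 0.11 = 0.022
  Frost: 0.16 × 0.01 = 0.0016
  Arden: 0.3 × 0.04 = 0.012
  Dunn: 0.09 × 0.05 = 0.0045
  Bell: 0.25 × 0.064 = 0.016
Sum = 0.0561.
The ratio is 0.0045 / 0.022 (the normalizer cancels) = 0.205.

0.205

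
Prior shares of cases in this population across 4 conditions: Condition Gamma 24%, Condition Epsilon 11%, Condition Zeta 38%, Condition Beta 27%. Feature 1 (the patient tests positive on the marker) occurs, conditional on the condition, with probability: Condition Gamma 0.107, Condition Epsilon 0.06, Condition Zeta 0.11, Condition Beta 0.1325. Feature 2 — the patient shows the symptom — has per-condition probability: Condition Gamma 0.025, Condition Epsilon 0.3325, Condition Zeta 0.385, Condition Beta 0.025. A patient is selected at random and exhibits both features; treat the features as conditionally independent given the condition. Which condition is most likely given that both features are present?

Unnormalized posteriors (prior × likelihood):
  Condition Gamma: 0.24 × 0.107 × 0.025 = 0.000642
  Condition Epsilon: 0.11 × 0.06 × 0.3325 = 0.0021945
  Condition Zeta: 0.38 × 0.11 × 0.385 = 0.016093
  Condition Beta: 0.27 × 0.1325 × 0.025 = 0.000894375
Normalizing constant = 0.019823875.
Largest term belongs to Condition Zeta, so Condition Zeta is most probable.

Condition Zeta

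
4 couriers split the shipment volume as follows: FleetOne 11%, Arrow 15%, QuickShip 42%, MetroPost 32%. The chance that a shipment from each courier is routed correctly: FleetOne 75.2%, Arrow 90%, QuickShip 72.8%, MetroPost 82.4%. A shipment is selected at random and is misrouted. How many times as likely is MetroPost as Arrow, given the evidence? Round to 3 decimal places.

3.755

Taking complements, P(misrouted | each) = FleetOne 0.248, Arrow 0.1, QuickShip 0.272, MetroPost 0.176.
By Bayes' rule, posterior ∝ prior × likelihood:
  FleetOne: 0.11 × 0.248 = 0.02728
  Arrow: 0.15 × 0.1 = 0.015
  QuickShip: 0.42 × 0.272 = 0.11424
  MetroPost: 0.32 × 0.176 = 0.05632
Normalizing constant = 0.21284.
The ratio is 0.05632 / 0.015 (the normalizer cancels) = 3.755.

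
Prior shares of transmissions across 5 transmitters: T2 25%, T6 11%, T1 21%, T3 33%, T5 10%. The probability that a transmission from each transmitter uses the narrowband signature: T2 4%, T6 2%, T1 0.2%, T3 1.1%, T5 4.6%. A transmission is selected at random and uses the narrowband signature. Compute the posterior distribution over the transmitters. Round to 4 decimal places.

Prior × likelihood for each hypothesis:
  T2: 0.25 × 0.04 = 0.01
  T6: 0.11 × 0.02 = 0.0022
  T1: 0.21 × 0.002 = 0.00042
  T3: 0.33 × 0.011 = 0.00363
  T5: 0.1 × 0.046 = 0.0046
Normalizing constant = 0.02085.
P(T2 | narrowband) = 0.01/0.02085 ≈ 0.4796
P(T6 | narrowband) = 0.0022/0.02085 ≈ 0.1055
P(T1 | narrowband) = 0.00042/0.02085 ≈ 0.0201
P(T3 | narrowband) = 0.00363/0.02085 ≈ 0.1741
P(T5 | narrowband) = 0.0046/0.02085 ≈ 0.2206

T2 0.4796, T6 0.1055, T1 0.0201, T3 0.1741, T5 0.2206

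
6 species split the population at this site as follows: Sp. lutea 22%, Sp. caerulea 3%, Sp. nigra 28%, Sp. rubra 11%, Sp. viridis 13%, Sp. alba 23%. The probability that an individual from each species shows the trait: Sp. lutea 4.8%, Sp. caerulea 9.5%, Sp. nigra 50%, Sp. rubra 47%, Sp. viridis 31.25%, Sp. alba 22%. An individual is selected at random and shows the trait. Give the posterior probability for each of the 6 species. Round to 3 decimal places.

Sp. lutea 0.036, Sp. caerulea 0.010, Sp. nigra 0.472, Sp. rubra 0.174, Sp. viridis 0.137, Sp. alba 0.171

Compute prior × likelihood for every hypothesis:
  Sp. lutea: 0.22 × 0.048 = 0.01056
  Sp. caerulea: 0.03 × 0.095 = 0.00285
  Sp. nigra: 0.28 × 0.5 = 0.14
  Sp. rubra: 0.11 × 0.47 = 0.0517
  Sp. viridis: 0.13 × 0.3125 = 0.040625
  Sp. alba: 0.23 × 0.22 = 0.0506
Sum = 0.296335.
P(Sp. lutea | trait) = 0.01056/0.296335 ≈ 0.036
P(Sp. caerulea | trait) = 0.00285/0.296335 ≈ 0.010
P(Sp. nigra | trait) = 0.14/0.296335 ≈ 0.472
P(Sp. rubra | trait) = 0.0517/0.296335 ≈ 0.174
P(Sp. viridis | trait) = 0.040625/0.296335 ≈ 0.137
P(Sp. alba | trait) = 0.0506/0.296335 ≈ 0.171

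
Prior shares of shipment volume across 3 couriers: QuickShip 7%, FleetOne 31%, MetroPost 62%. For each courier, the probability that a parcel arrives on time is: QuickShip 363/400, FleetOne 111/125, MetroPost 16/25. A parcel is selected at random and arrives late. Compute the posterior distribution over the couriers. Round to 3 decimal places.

Taking complements, P(late | each) = QuickShip 0.0925, FleetOne 0.112, MetroPost 0.36.
Prior × likelihood for each hypothesis:
  QuickShip: 0.07 × 0.0925 = 0.006475
  FleetOne: 0.31 × 0.112 = 0.03472
  MetroPost: 0.62 × 0.36 = 0.2232
Normalizing constant = 0.264395.
P(QuickShip | late) = 0.006475/0.264395 ≈ 0.024
P(FleetOne | late) = 0.03472/0.264395 ≈ 0.131
P(MetroPost | late) = 0.2232/0.264395 ≈ 0.844

QuickShip 0.024, FleetOne 0.131, MetroPost 0.844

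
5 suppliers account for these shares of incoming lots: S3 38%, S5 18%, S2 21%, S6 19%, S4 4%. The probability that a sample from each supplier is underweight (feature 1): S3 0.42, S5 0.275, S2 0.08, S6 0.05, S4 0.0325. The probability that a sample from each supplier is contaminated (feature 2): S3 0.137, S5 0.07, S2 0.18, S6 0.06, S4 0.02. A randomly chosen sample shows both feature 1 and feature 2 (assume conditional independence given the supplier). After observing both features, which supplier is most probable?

Prior × likelihood for each hypothesis:
  S3: 0.38 × 0.42 × 0.137 = 0.0218652
  S5: 0.18 × 0.275 × 0.07 = 0.003465
  S2: 0.21 × 0.08 × 0.18 = 0.003024
  S6: 0.19 × 0.05 × 0.06 = 0.00057
  S4: 0.04 × 0.0325 × 0.02 = 0.000026
Total = 0.0289502.
Largest term belongs to S3, so S3 is most probable.

S3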